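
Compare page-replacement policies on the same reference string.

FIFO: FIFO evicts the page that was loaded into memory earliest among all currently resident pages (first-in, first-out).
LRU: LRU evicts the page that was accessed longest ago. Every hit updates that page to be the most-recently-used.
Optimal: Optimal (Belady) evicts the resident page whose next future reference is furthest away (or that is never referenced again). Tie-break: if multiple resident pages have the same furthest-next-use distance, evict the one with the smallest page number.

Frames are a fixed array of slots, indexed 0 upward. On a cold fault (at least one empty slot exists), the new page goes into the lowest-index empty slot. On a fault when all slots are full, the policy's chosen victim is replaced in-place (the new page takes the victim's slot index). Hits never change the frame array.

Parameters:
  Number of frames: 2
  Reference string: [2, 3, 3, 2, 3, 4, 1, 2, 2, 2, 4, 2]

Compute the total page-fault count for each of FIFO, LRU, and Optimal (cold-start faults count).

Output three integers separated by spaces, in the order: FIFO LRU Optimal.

--- FIFO ---
  step 0: ref 2 -> FAULT, frames=[2,-] (faults so far: 1)
  step 1: ref 3 -> FAULT, frames=[2,3] (faults so far: 2)
  step 2: ref 3 -> HIT, frames=[2,3] (faults so far: 2)
  step 3: ref 2 -> HIT, frames=[2,3] (faults so far: 2)
  step 4: ref 3 -> HIT, frames=[2,3] (faults so far: 2)
  step 5: ref 4 -> FAULT, evict 2, frames=[4,3] (faults so far: 3)
  step 6: ref 1 -> FAULT, evict 3, frames=[4,1] (faults so far: 4)
  step 7: ref 2 -> FAULT, evict 4, frames=[2,1] (faults so far: 5)
  step 8: ref 2 -> HIT, frames=[2,1] (faults so far: 5)
  step 9: ref 2 -> HIT, frames=[2,1] (faults so far: 5)
  step 10: ref 4 -> FAULT, evict 1, frames=[2,4] (faults so far: 6)
  step 11: ref 2 -> HIT, frames=[2,4] (faults so far: 6)
  FIFO total faults: 6
--- LRU ---
  step 0: ref 2 -> FAULT, frames=[2,-] (faults so far: 1)
  step 1: ref 3 -> FAULT, frames=[2,3] (faults so far: 2)
  step 2: ref 3 -> HIT, frames=[2,3] (faults so far: 2)
  step 3: ref 2 -> HIT, frames=[2,3] (faults so far: 2)
  step 4: ref 3 -> HIT, frames=[2,3] (faults so far: 2)
  step 5: ref 4 -> FAULT, evict 2, frames=[4,3] (faults so far: 3)
  step 6: ref 1 -> FAULT, evict 3, frames=[4,1] (faults so far: 4)
  step 7: ref 2 -> FAULT, evict 4, frames=[2,1] (faults so far: 5)
  step 8: ref 2 -> HIT, frames=[2,1] (faults so far: 5)
  step 9: ref 2 -> HIT, frames=[2,1] (faults so far: 5)
  step 10: ref 4 -> FAULT, evict 1, frames=[2,4] (faults so far: 6)
  step 11: ref 2 -> HIT, frames=[2,4] (faults so far: 6)
  LRU total faults: 6
--- Optimal ---
  step 0: ref 2 -> FAULT, frames=[2,-] (faults so far: 1)
  step 1: ref 3 -> FAULT, frames=[2,3] (faults so far: 2)
  step 2: ref 3 -> HIT, frames=[2,3] (faults so far: 2)
  step 3: ref 2 -> HIT, frames=[2,3] (faults so far: 2)
  step 4: ref 3 -> HIT, frames=[2,3] (faults so far: 2)
  step 5: ref 4 -> FAULT, evict 3, frames=[2,4] (faults so far: 3)
  step 6: ref 1 -> FAULT, evict 4, frames=[2,1] (faults so far: 4)
  step 7: ref 2 -> HIT, frames=[2,1] (faults so far: 4)
  step 8: ref 2 -> HIT, frames=[2,1] (faults so far: 4)
  step 9: ref 2 -> HIT, frames=[2,1] (faults so far: 4)
  step 10: ref 4 -> FAULT, evict 1, frames=[2,4] (faults so far: 5)
  step 11: ref 2 -> HIT, frames=[2,4] (faults so far: 5)
  Optimal total faults: 5

Answer: 6 6 5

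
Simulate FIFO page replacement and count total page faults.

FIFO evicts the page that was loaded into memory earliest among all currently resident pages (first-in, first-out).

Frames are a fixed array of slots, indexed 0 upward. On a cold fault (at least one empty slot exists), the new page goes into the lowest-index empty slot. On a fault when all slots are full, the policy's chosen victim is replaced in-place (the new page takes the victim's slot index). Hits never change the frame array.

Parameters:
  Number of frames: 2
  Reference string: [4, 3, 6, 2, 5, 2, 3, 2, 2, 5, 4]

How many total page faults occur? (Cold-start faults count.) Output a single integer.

Answer: 9

Derivation:
Step 0: ref 4 → FAULT, frames=[4,-]
Step 1: ref 3 → FAULT, frames=[4,3]
Step 2: ref 6 → FAULT (evict 4), frames=[6,3]
Step 3: ref 2 → FAULT (evict 3), frames=[6,2]
Step 4: ref 5 → FAULT (evict 6), frames=[5,2]
Step 5: ref 2 → HIT, frames=[5,2]
Step 6: ref 3 → FAULT (evict 2), frames=[5,3]
Step 7: ref 2 → FAULT (evict 5), frames=[2,3]
Step 8: ref 2 → HIT, frames=[2,3]
Step 9: ref 5 → FAULT (evict 3), frames=[2,5]
Step 10: ref 4 → FAULT (evict 2), frames=[4,5]
Total faults: 9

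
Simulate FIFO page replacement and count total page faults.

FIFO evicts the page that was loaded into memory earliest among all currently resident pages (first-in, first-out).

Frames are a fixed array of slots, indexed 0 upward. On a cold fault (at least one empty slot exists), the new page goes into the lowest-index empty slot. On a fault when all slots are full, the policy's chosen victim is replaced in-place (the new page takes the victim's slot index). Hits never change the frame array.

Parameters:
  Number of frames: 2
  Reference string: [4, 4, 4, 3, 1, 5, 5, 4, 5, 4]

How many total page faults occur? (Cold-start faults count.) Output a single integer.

Step 0: ref 4 → FAULT, frames=[4,-]
Step 1: ref 4 → HIT, frames=[4,-]
Step 2: ref 4 → HIT, frames=[4,-]
Step 3: ref 3 → FAULT, frames=[4,3]
Step 4: ref 1 → FAULT (evict 4), frames=[1,3]
Step 5: ref 5 → FAULT (evict 3), frames=[1,5]
Step 6: ref 5 → HIT, frames=[1,5]
Step 7: ref 4 → FAULT (evict 1), frames=[4,5]
Step 8: ref 5 → HIT, frames=[4,5]
Step 9: ref 4 → HIT, frames=[4,5]
Total faults: 5

Answer: 5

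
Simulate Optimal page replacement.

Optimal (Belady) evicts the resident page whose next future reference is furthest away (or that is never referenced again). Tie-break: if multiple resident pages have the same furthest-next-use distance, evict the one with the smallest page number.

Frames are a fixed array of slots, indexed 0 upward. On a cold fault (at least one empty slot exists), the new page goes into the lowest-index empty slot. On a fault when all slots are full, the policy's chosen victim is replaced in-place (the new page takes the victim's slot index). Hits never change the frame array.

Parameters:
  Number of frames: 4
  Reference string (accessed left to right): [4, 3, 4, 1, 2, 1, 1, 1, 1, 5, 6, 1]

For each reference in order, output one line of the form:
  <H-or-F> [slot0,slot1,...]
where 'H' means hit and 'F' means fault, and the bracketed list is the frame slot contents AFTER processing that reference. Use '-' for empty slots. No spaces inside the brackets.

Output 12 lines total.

F [4,-,-,-]
F [4,3,-,-]
H [4,3,-,-]
F [4,3,1,-]
F [4,3,1,2]
H [4,3,1,2]
H [4,3,1,2]
H [4,3,1,2]
H [4,3,1,2]
F [4,3,1,5]
F [4,6,1,5]
H [4,6,1,5]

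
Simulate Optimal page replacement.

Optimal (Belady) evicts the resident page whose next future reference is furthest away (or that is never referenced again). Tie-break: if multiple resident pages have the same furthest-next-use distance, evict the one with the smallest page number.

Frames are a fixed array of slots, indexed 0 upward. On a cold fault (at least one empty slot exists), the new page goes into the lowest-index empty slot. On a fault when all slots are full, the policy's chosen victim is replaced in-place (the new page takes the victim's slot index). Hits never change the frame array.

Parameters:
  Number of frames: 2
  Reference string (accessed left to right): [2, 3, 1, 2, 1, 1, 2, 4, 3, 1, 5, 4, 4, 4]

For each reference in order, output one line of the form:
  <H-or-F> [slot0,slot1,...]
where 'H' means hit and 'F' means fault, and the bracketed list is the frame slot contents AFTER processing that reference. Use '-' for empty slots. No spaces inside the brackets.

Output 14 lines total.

F [2,-]
F [2,3]
F [2,1]
H [2,1]
H [2,1]
H [2,1]
H [2,1]
F [4,1]
F [3,1]
H [3,1]
F [3,5]
F [4,5]
H [4,5]
H [4,5]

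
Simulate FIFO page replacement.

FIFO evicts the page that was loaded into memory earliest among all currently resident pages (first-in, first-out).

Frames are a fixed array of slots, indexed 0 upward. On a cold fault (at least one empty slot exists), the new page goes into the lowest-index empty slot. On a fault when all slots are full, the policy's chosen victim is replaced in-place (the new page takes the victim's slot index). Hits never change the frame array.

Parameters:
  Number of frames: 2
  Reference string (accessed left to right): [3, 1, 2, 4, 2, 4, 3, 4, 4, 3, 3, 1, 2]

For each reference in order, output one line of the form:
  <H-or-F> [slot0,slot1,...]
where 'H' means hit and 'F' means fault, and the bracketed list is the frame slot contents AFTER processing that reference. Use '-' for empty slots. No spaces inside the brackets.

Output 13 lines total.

F [3,-]
F [3,1]
F [2,1]
F [2,4]
H [2,4]
H [2,4]
F [3,4]
H [3,4]
H [3,4]
H [3,4]
H [3,4]
F [3,1]
F [2,1]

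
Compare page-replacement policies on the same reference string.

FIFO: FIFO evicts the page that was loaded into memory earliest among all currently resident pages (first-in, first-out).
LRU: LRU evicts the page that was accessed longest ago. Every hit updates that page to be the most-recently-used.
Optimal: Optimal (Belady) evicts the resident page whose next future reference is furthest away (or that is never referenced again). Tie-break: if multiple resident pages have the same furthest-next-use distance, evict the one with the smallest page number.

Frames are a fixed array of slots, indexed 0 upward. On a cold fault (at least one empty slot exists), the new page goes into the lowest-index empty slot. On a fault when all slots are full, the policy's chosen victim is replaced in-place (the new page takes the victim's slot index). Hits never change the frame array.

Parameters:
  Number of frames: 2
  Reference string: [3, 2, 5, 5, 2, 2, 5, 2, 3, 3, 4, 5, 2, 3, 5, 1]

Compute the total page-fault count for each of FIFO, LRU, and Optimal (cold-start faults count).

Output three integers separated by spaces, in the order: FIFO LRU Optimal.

--- FIFO ---
  step 0: ref 3 -> FAULT, frames=[3,-] (faults so far: 1)
  step 1: ref 2 -> FAULT, frames=[3,2] (faults so far: 2)
  step 2: ref 5 -> FAULT, evict 3, frames=[5,2] (faults so far: 3)
  step 3: ref 5 -> HIT, frames=[5,2] (faults so far: 3)
  step 4: ref 2 -> HIT, frames=[5,2] (faults so far: 3)
  step 5: ref 2 -> HIT, frames=[5,2] (faults so far: 3)
  step 6: ref 5 -> HIT, frames=[5,2] (faults so far: 3)
  step 7: ref 2 -> HIT, frames=[5,2] (faults so far: 3)
  step 8: ref 3 -> FAULT, evict 2, frames=[5,3] (faults so far: 4)
  step 9: ref 3 -> HIT, frames=[5,3] (faults so far: 4)
  step 10: ref 4 -> FAULT, evict 5, frames=[4,3] (faults so far: 5)
  step 11: ref 5 -> FAULT, evict 3, frames=[4,5] (faults so far: 6)
  step 12: ref 2 -> FAULT, evict 4, frames=[2,5] (faults so far: 7)
  step 13: ref 3 -> FAULT, evict 5, frames=[2,3] (faults so far: 8)
  step 14: ref 5 -> FAULT, evict 2, frames=[5,3] (faults so far: 9)
  step 15: ref 1 -> FAULT, evict 3, frames=[5,1] (faults so far: 10)
  FIFO total faults: 10
--- LRU ---
  step 0: ref 3 -> FAULT, frames=[3,-] (faults so far: 1)
  step 1: ref 2 -> FAULT, frames=[3,2] (faults so far: 2)
  step 2: ref 5 -> FAULT, evict 3, frames=[5,2] (faults so far: 3)
  step 3: ref 5 -> HIT, frames=[5,2] (faults so far: 3)
  step 4: ref 2 -> HIT, frames=[5,2] (faults so far: 3)
  step 5: ref 2 -> HIT, frames=[5,2] (faults so far: 3)
  step 6: ref 5 -> HIT, frames=[5,2] (faults so far: 3)
  step 7: ref 2 -> HIT, frames=[5,2] (faults so far: 3)
  step 8: ref 3 -> FAULT, evict 5, frames=[3,2] (faults so far: 4)
  step 9: ref 3 -> HIT, frames=[3,2] (faults so far: 4)
  step 10: ref 4 -> FAULT, evict 2, frames=[3,4] (faults so far: 5)
  step 11: ref 5 -> FAULT, evict 3, frames=[5,4] (faults so far: 6)
  step 12: ref 2 -> FAULT, evict 4, frames=[5,2] (faults so far: 7)
  step 13: ref 3 -> FAULT, evict 5, frames=[3,2] (faults so far: 8)
  step 14: ref 5 -> FAULT, evict 2, frames=[3,5] (faults so far: 9)
  step 15: ref 1 -> FAULT, evict 3, frames=[1,5] (faults so far: 10)
  LRU total faults: 10
--- Optimal ---
  step 0: ref 3 -> FAULT, frames=[3,-] (faults so far: 1)
  step 1: ref 2 -> FAULT, frames=[3,2] (faults so far: 2)
  step 2: ref 5 -> FAULT, evict 3, frames=[5,2] (faults so far: 3)
  step 3: ref 5 -> HIT, frames=[5,2] (faults so far: 3)
  step 4: ref 2 -> HIT, frames=[5,2] (faults so far: 3)
  step 5: ref 2 -> HIT, frames=[5,2] (faults so far: 3)
  step 6: ref 5 -> HIT, frames=[5,2] (faults so far: 3)
  step 7: ref 2 -> HIT, frames=[5,2] (faults so far: 3)
  step 8: ref 3 -> FAULT, evict 2, frames=[5,3] (faults so far: 4)
  step 9: ref 3 -> HIT, frames=[5,3] (faults so far: 4)
  step 10: ref 4 -> FAULT, evict 3, frames=[5,4] (faults so far: 5)
  step 11: ref 5 -> HIT, frames=[5,4] (faults so far: 5)
  step 12: ref 2 -> FAULT, evict 4, frames=[5,2] (faults so far: 6)
  step 13: ref 3 -> FAULT, evict 2, frames=[5,3] (faults so far: 7)
  step 14: ref 5 -> HIT, frames=[5,3] (faults so far: 7)
  step 15: ref 1 -> FAULT, evict 3, frames=[5,1] (faults so far: 8)
  Optimal total faults: 8

Answer: 10 10 8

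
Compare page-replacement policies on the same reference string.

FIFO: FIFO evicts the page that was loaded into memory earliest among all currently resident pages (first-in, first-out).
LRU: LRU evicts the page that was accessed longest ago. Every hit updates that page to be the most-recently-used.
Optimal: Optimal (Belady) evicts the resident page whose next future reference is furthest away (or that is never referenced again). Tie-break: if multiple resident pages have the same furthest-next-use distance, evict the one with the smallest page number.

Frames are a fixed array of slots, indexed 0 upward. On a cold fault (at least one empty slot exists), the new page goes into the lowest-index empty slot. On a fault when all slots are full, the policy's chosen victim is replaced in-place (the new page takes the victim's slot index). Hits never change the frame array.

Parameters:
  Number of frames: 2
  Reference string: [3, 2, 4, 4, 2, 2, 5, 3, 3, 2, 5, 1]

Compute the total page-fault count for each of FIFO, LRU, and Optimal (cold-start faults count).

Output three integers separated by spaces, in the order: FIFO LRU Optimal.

Answer: 8 8 7

Derivation:
--- FIFO ---
  step 0: ref 3 -> FAULT, frames=[3,-] (faults so far: 1)
  step 1: ref 2 -> FAULT, frames=[3,2] (faults so far: 2)
  step 2: ref 4 -> FAULT, evict 3, frames=[4,2] (faults so far: 3)
  step 3: ref 4 -> HIT, frames=[4,2] (faults so far: 3)
  step 4: ref 2 -> HIT, frames=[4,2] (faults so far: 3)
  step 5: ref 2 -> HIT, frames=[4,2] (faults so far: 3)
  step 6: ref 5 -> FAULT, evict 2, frames=[4,5] (faults so far: 4)
  step 7: ref 3 -> FAULT, evict 4, frames=[3,5] (faults so far: 5)
  step 8: ref 3 -> HIT, frames=[3,5] (faults so far: 5)
  step 9: ref 2 -> FAULT, evict 5, frames=[3,2] (faults so far: 6)
  step 10: ref 5 -> FAULT, evict 3, frames=[5,2] (faults so far: 7)
  step 11: ref 1 -> FAULT, evict 2, frames=[5,1] (faults so far: 8)
  FIFO total faults: 8
--- LRU ---
  step 0: ref 3 -> FAULT, frames=[3,-] (faults so far: 1)
  step 1: ref 2 -> FAULT, frames=[3,2] (faults so far: 2)
  step 2: ref 4 -> FAULT, evict 3, frames=[4,2] (faults so far: 3)
  step 3: ref 4 -> HIT, frames=[4,2] (faults so far: 3)
  step 4: ref 2 -> HIT, frames=[4,2] (faults so far: 3)
  step 5: ref 2 -> HIT, frames=[4,2] (faults so far: 3)
  step 6: ref 5 -> FAULT, evict 4, frames=[5,2] (faults so far: 4)
  step 7: ref 3 -> FAULT, evict 2, frames=[5,3] (faults so far: 5)
  step 8: ref 3 -> HIT, frames=[5,3] (faults so far: 5)
  step 9: ref 2 -> FAULT, evict 5, frames=[2,3] (faults so far: 6)
  step 10: ref 5 -> FAULT, evict 3, frames=[2,5] (faults so far: 7)
  step 11: ref 1 -> FAULT, evict 2, frames=[1,5] (faults so far: 8)
  LRU total faults: 8
--- Optimal ---
  step 0: ref 3 -> FAULT, frames=[3,-] (faults so far: 1)
  step 1: ref 2 -> FAULT, frames=[3,2] (faults so far: 2)
  step 2: ref 4 -> FAULT, evict 3, frames=[4,2] (faults so far: 3)
  step 3: ref 4 -> HIT, frames=[4,2] (faults so far: 3)
  step 4: ref 2 -> HIT, frames=[4,2] (faults so far: 3)
  step 5: ref 2 -> HIT, frames=[4,2] (faults so far: 3)
  step 6: ref 5 -> FAULT, evict 4, frames=[5,2] (faults so far: 4)
  step 7: ref 3 -> FAULT, evict 5, frames=[3,2] (faults so far: 5)
  step 8: ref 3 -> HIT, frames=[3,2] (faults so far: 5)
  step 9: ref 2 -> HIT, frames=[3,2] (faults so far: 5)
  step 10: ref 5 -> FAULT, evict 2, frames=[3,5] (faults so far: 6)
  step 11: ref 1 -> FAULT, evict 3, frames=[1,5] (faults so far: 7)
  Optimal total faults: 7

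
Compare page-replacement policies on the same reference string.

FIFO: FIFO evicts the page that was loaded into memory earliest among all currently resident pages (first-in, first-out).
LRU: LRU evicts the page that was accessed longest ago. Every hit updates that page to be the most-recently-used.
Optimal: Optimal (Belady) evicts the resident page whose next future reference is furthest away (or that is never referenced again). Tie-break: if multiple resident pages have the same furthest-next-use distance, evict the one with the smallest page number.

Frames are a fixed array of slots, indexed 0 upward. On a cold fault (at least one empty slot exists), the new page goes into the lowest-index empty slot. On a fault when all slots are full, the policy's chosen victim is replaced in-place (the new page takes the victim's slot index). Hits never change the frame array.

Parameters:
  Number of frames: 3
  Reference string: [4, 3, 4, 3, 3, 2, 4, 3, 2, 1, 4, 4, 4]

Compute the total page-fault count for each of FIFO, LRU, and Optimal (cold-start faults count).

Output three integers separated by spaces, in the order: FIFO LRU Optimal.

--- FIFO ---
  step 0: ref 4 -> FAULT, frames=[4,-,-] (faults so far: 1)
  step 1: ref 3 -> FAULT, frames=[4,3,-] (faults so far: 2)
  step 2: ref 4 -> HIT, frames=[4,3,-] (faults so far: 2)
  step 3: ref 3 -> HIT, frames=[4,3,-] (faults so far: 2)
  step 4: ref 3 -> HIT, frames=[4,3,-] (faults so far: 2)
  step 5: ref 2 -> FAULT, frames=[4,3,2] (faults so far: 3)
  step 6: ref 4 -> HIT, frames=[4,3,2] (faults so far: 3)
  step 7: ref 3 -> HIT, frames=[4,3,2] (faults so far: 3)
  step 8: ref 2 -> HIT, frames=[4,3,2] (faults so far: 3)
  step 9: ref 1 -> FAULT, evict 4, frames=[1,3,2] (faults so far: 4)
  step 10: ref 4 -> FAULT, evict 3, frames=[1,4,2] (faults so far: 5)
  step 11: ref 4 -> HIT, frames=[1,4,2] (faults so far: 5)
  step 12: ref 4 -> HIT, frames=[1,4,2] (faults so far: 5)
  FIFO total faults: 5
--- LRU ---
  step 0: ref 4 -> FAULT, frames=[4,-,-] (faults so far: 1)
  step 1: ref 3 -> FAULT, frames=[4,3,-] (faults so far: 2)
  step 2: ref 4 -> HIT, frames=[4,3,-] (faults so far: 2)
  step 3: ref 3 -> HIT, frames=[4,3,-] (faults so far: 2)
  step 4: ref 3 -> HIT, frames=[4,3,-] (faults so far: 2)
  step 5: ref 2 -> FAULT, frames=[4,3,2] (faults so far: 3)
  step 6: ref 4 -> HIT, frames=[4,3,2] (faults so far: 3)
  step 7: ref 3 -> HIT, frames=[4,3,2] (faults so far: 3)
  step 8: ref 2 -> HIT, frames=[4,3,2] (faults so far: 3)
  step 9: ref 1 -> FAULT, evict 4, frames=[1,3,2] (faults so far: 4)
  step 10: ref 4 -> FAULT, evict 3, frames=[1,4,2] (faults so far: 5)
  step 11: ref 4 -> HIT, frames=[1,4,2] (faults so far: 5)
  step 12: ref 4 -> HIT, frames=[1,4,2] (faults so far: 5)
  LRU total faults: 5
--- Optimal ---
  step 0: ref 4 -> FAULT, frames=[4,-,-] (faults so far: 1)
  step 1: ref 3 -> FAULT, frames=[4,3,-] (faults so far: 2)
  step 2: ref 4 -> HIT, frames=[4,3,-] (faults so far: 2)
  step 3: ref 3 -> HIT, frames=[4,3,-] (faults so far: 2)
  step 4: ref 3 -> HIT, frames=[4,3,-] (faults so far: 2)
  step 5: ref 2 -> FAULT, frames=[4,3,2] (faults so far: 3)
  step 6: ref 4 -> HIT, frames=[4,3,2] (faults so far: 3)
  step 7: ref 3 -> HIT, frames=[4,3,2] (faults so far: 3)
  step 8: ref 2 -> HIT, frames=[4,3,2] (faults so far: 3)
  step 9: ref 1 -> FAULT, evict 2, frames=[4,3,1] (faults so far: 4)
  step 10: ref 4 -> HIT, frames=[4,3,1] (faults so far: 4)
  step 11: ref 4 -> HIT, frames=[4,3,1] (faults so far: 4)
  step 12: ref 4 -> HIT, frames=[4,3,1] (faults so far: 4)
  Optimal total faults: 4

Answer: 5 5 4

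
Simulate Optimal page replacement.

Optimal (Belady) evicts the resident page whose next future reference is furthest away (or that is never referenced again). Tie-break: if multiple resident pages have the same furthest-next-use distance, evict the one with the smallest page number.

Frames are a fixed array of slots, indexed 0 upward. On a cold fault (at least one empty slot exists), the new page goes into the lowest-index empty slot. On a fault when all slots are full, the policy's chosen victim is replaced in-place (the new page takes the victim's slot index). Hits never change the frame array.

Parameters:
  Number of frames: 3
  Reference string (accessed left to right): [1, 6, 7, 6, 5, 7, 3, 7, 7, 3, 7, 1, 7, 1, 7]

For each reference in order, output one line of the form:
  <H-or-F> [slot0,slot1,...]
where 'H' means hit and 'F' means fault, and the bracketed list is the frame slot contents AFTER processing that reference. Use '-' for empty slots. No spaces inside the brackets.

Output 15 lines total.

F [1,-,-]
F [1,6,-]
F [1,6,7]
H [1,6,7]
F [1,5,7]
H [1,5,7]
F [1,3,7]
H [1,3,7]
H [1,3,7]
H [1,3,7]
H [1,3,7]
H [1,3,7]
H [1,3,7]
H [1,3,7]
H [1,3,7]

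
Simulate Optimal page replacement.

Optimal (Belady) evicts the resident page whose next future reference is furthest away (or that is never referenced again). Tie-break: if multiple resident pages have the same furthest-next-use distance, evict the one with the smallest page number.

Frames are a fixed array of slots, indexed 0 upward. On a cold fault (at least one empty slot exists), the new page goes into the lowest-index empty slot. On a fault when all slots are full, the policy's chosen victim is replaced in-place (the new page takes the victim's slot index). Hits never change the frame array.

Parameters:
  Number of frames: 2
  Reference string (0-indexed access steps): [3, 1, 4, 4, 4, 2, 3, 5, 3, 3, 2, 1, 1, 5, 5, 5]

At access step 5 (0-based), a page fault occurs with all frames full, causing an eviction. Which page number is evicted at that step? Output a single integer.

Step 0: ref 3 -> FAULT, frames=[3,-]
Step 1: ref 1 -> FAULT, frames=[3,1]
Step 2: ref 4 -> FAULT, evict 1, frames=[3,4]
Step 3: ref 4 -> HIT, frames=[3,4]
Step 4: ref 4 -> HIT, frames=[3,4]
Step 5: ref 2 -> FAULT, evict 4, frames=[3,2]
At step 5: evicted page 4

Answer: 4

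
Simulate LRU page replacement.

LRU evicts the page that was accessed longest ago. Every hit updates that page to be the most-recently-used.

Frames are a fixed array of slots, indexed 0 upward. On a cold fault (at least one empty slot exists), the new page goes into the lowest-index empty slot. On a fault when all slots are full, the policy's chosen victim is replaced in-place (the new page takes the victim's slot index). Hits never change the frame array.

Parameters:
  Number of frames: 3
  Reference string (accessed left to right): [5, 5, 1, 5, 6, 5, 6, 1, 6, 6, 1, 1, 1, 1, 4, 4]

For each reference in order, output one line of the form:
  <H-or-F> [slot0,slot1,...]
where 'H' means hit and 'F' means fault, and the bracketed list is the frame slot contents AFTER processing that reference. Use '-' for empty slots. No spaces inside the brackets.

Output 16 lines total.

F [5,-,-]
H [5,-,-]
F [5,1,-]
H [5,1,-]
F [5,1,6]
H [5,1,6]
H [5,1,6]
H [5,1,6]
H [5,1,6]
H [5,1,6]
H [5,1,6]
H [5,1,6]
H [5,1,6]
H [5,1,6]
F [4,1,6]
H [4,1,6]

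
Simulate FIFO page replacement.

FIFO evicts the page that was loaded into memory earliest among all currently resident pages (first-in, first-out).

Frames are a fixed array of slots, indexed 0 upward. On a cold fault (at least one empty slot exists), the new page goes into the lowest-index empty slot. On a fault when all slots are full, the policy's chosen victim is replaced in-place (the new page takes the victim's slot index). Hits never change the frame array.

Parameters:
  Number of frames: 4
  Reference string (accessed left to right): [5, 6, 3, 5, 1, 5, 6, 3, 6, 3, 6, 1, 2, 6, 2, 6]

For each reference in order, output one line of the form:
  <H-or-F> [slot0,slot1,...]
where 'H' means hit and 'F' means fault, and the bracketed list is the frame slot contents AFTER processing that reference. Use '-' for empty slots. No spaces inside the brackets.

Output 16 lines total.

F [5,-,-,-]
F [5,6,-,-]
F [5,6,3,-]
H [5,6,3,-]
F [5,6,3,1]
H [5,6,3,1]
H [5,6,3,1]
H [5,6,3,1]
H [5,6,3,1]
H [5,6,3,1]
H [5,6,3,1]
H [5,6,3,1]
F [2,6,3,1]
H [2,6,3,1]
H [2,6,3,1]
H [2,6,3,1]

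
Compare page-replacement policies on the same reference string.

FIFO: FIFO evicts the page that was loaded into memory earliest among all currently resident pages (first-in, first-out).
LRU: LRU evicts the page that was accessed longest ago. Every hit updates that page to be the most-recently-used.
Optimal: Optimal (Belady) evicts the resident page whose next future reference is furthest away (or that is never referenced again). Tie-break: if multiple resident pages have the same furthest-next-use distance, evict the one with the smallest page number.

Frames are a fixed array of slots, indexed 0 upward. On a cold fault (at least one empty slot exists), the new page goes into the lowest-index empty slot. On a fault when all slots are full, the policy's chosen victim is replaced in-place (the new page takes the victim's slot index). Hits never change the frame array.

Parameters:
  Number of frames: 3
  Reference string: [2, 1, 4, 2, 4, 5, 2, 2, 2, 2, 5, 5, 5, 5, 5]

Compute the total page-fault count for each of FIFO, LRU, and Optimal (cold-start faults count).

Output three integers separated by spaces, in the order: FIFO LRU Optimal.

--- FIFO ---
  step 0: ref 2 -> FAULT, frames=[2,-,-] (faults so far: 1)
  step 1: ref 1 -> FAULT, frames=[2,1,-] (faults so far: 2)
  step 2: ref 4 -> FAULT, frames=[2,1,4] (faults so far: 3)
  step 3: ref 2 -> HIT, frames=[2,1,4] (faults so far: 3)
  step 4: ref 4 -> HIT, frames=[2,1,4] (faults so far: 3)
  step 5: ref 5 -> FAULT, evict 2, frames=[5,1,4] (faults so far: 4)
  step 6: ref 2 -> FAULT, evict 1, frames=[5,2,4] (faults so far: 5)
  step 7: ref 2 -> HIT, frames=[5,2,4] (faults so far: 5)
  step 8: ref 2 -> HIT, frames=[5,2,4] (faults so far: 5)
  step 9: ref 2 -> HIT, frames=[5,2,4] (faults so far: 5)
  step 10: ref 5 -> HIT, frames=[5,2,4] (faults so far: 5)
  step 11: ref 5 -> HIT, frames=[5,2,4] (faults so far: 5)
  step 12: ref 5 -> HIT, frames=[5,2,4] (faults so far: 5)
  step 13: ref 5 -> HIT, frames=[5,2,4] (faults so far: 5)
  step 14: ref 5 -> HIT, frames=[5,2,4] (faults so far: 5)
  FIFO total faults: 5
--- LRU ---
  step 0: ref 2 -> FAULT, frames=[2,-,-] (faults so far: 1)
  step 1: ref 1 -> FAULT, frames=[2,1,-] (faults so far: 2)
  step 2: ref 4 -> FAULT, frames=[2,1,4] (faults so far: 3)
  step 3: ref 2 -> HIT, frames=[2,1,4] (faults so far: 3)
  step 4: ref 4 -> HIT, frames=[2,1,4] (faults so far: 3)
  step 5: ref 5 -> FAULT, evict 1, frames=[2,5,4] (faults so far: 4)
  step 6: ref 2 -> HIT, frames=[2,5,4] (faults so far: 4)
  step 7: ref 2 -> HIT, frames=[2,5,4] (faults so far: 4)
  step 8: ref 2 -> HIT, frames=[2,5,4] (faults so far: 4)
  step 9: ref 2 -> HIT, frames=[2,5,4] (faults so far: 4)
  step 10: ref 5 -> HIT, frames=[2,5,4] (faults so far: 4)
  step 11: ref 5 -> HIT, frames=[2,5,4] (faults so far: 4)
  step 12: ref 5 -> HIT, frames=[2,5,4] (faults so far: 4)
  step 13: ref 5 -> HIT, frames=[2,5,4] (faults so far: 4)
  step 14: ref 5 -> HIT, frames=[2,5,4] (faults so far: 4)
  LRU total faults: 4
--- Optimal ---
  step 0: ref 2 -> FAULT, frames=[2,-,-] (faults so far: 1)
  step 1: ref 1 -> FAULT, frames=[2,1,-] (faults so far: 2)
  step 2: ref 4 -> FAULT, frames=[2,1,4] (faults so far: 3)
  step 3: ref 2 -> HIT, frames=[2,1,4] (faults so far: 3)
  step 4: ref 4 -> HIT, frames=[2,1,4] (faults so far: 3)
  step 5: ref 5 -> FAULT, evict 1, frames=[2,5,4] (faults so far: 4)
  step 6: ref 2 -> HIT, frames=[2,5,4] (faults so far: 4)
  step 7: ref 2 -> HIT, frames=[2,5,4] (faults so far: 4)
  step 8: ref 2 -> HIT, frames=[2,5,4] (faults so far: 4)
  step 9: ref 2 -> HIT, frames=[2,5,4] (faults so far: 4)
  step 10: ref 5 -> HIT, frames=[2,5,4] (faults so far: 4)
  step 11: ref 5 -> HIT, frames=[2,5,4] (faults so far: 4)
  step 12: ref 5 -> HIT, frames=[2,5,4] (faults so far: 4)
  step 13: ref 5 -> HIT, frames=[2,5,4] (faults so far: 4)
  step 14: ref 5 -> HIT, frames=[2,5,4] (faults so far: 4)
  Optimal total faults: 4

Answer: 5 4 4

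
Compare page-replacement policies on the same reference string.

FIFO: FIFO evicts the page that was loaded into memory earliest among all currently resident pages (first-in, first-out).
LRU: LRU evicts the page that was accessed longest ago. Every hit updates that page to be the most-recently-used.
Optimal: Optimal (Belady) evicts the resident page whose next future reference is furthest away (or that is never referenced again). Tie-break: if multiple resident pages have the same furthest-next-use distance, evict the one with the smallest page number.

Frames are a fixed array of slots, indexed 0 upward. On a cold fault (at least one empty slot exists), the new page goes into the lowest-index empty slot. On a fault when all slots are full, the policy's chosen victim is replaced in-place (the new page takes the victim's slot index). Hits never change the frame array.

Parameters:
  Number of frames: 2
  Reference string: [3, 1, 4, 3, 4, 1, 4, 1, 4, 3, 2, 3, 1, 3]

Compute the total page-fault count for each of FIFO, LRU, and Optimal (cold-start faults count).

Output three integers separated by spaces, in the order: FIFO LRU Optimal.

Answer: 10 8 7

Derivation:
--- FIFO ---
  step 0: ref 3 -> FAULT, frames=[3,-] (faults so far: 1)
  step 1: ref 1 -> FAULT, frames=[3,1] (faults so far: 2)
  step 2: ref 4 -> FAULT, evict 3, frames=[4,1] (faults so far: 3)
  step 3: ref 3 -> FAULT, evict 1, frames=[4,3] (faults so far: 4)
  step 4: ref 4 -> HIT, frames=[4,3] (faults so far: 4)
  step 5: ref 1 -> FAULT, evict 4, frames=[1,3] (faults so far: 5)
  step 6: ref 4 -> FAULT, evict 3, frames=[1,4] (faults so far: 6)
  step 7: ref 1 -> HIT, frames=[1,4] (faults so far: 6)
  step 8: ref 4 -> HIT, frames=[1,4] (faults so far: 6)
  step 9: ref 3 -> FAULT, evict 1, frames=[3,4] (faults so far: 7)
  step 10: ref 2 -> FAULT, evict 4, frames=[3,2] (faults so far: 8)
  step 11: ref 3 -> HIT, frames=[3,2] (faults so far: 8)
  step 12: ref 1 -> FAULT, evict 3, frames=[1,2] (faults so far: 9)
  step 13: ref 3 -> FAULT, evict 2, frames=[1,3] (faults so far: 10)
  FIFO total faults: 10
--- LRU ---
  step 0: ref 3 -> FAULT, frames=[3,-] (faults so far: 1)
  step 1: ref 1 -> FAULT, frames=[3,1] (faults so far: 2)
  step 2: ref 4 -> FAULT, evict 3, frames=[4,1] (faults so far: 3)
  step 3: ref 3 -> FAULT, evict 1, frames=[4,3] (faults so far: 4)
  step 4: ref 4 -> HIT, frames=[4,3] (faults so far: 4)
  step 5: ref 1 -> FAULT, evict 3, frames=[4,1] (faults so far: 5)
  step 6: ref 4 -> HIT, frames=[4,1] (faults so far: 5)
  step 7: ref 1 -> HIT, frames=[4,1] (faults so far: 5)
  step 8: ref 4 -> HIT, frames=[4,1] (faults so far: 5)
  step 9: ref 3 -> FAULT, evict 1, frames=[4,3] (faults so far: 6)
  step 10: ref 2 -> FAULT, evict 4, frames=[2,3] (faults so far: 7)
  step 11: ref 3 -> HIT, frames=[2,3] (faults so far: 7)
  step 12: ref 1 -> FAULT, evict 2, frames=[1,3] (faults so far: 8)
  step 13: ref 3 -> HIT, frames=[1,3] (faults so far: 8)
  LRU total faults: 8
--- Optimal ---
  step 0: ref 3 -> FAULT, frames=[3,-] (faults so far: 1)
  step 1: ref 1 -> FAULT, frames=[3,1] (faults so far: 2)
  step 2: ref 4 -> FAULT, evict 1, frames=[3,4] (faults so far: 3)
  step 3: ref 3 -> HIT, frames=[3,4] (faults so far: 3)
  step 4: ref 4 -> HIT, frames=[3,4] (faults so far: 3)
  step 5: ref 1 -> FAULT, evict 3, frames=[1,4] (faults so far: 4)
  step 6: ref 4 -> HIT, frames=[1,4] (faults so far: 4)
  step 7: ref 1 -> HIT, frames=[1,4] (faults so far: 4)
  step 8: ref 4 -> HIT, frames=[1,4] (faults so far: 4)
  step 9: ref 3 -> FAULT, evict 4, frames=[1,3] (faults so far: 5)
  step 10: ref 2 -> FAULT, evict 1, frames=[2,3] (faults so far: 6)
  step 11: ref 3 -> HIT, frames=[2,3] (faults so far: 6)
  step 12: ref 1 -> FAULT, evict 2, frames=[1,3] (faults so far: 7)
  step 13: ref 3 -> HIT, frames=[1,3] (faults so far: 7)
  Optimal total faults: 7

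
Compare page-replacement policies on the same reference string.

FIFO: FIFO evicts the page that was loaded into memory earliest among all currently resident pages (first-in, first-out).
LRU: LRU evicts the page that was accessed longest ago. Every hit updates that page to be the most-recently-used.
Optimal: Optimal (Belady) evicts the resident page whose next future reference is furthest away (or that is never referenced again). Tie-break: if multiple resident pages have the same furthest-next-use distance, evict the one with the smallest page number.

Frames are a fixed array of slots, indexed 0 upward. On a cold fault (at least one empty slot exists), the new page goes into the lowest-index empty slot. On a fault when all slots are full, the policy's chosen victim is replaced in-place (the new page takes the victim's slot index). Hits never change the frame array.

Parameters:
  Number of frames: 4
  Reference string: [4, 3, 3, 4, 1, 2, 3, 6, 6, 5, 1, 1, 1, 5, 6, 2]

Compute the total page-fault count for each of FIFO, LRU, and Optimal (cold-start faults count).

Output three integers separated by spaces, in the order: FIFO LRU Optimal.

--- FIFO ---
  step 0: ref 4 -> FAULT, frames=[4,-,-,-] (faults so far: 1)
  step 1: ref 3 -> FAULT, frames=[4,3,-,-] (faults so far: 2)
  step 2: ref 3 -> HIT, frames=[4,3,-,-] (faults so far: 2)
  step 3: ref 4 -> HIT, frames=[4,3,-,-] (faults so far: 2)
  step 4: ref 1 -> FAULT, frames=[4,3,1,-] (faults so far: 3)
  step 5: ref 2 -> FAULT, frames=[4,3,1,2] (faults so far: 4)
  step 6: ref 3 -> HIT, frames=[4,3,1,2] (faults so far: 4)
  step 7: ref 6 -> FAULT, evict 4, frames=[6,3,1,2] (faults so far: 5)
  step 8: ref 6 -> HIT, frames=[6,3,1,2] (faults so far: 5)
  step 9: ref 5 -> FAULT, evict 3, frames=[6,5,1,2] (faults so far: 6)
  step 10: ref 1 -> HIT, frames=[6,5,1,2] (faults so far: 6)
  step 11: ref 1 -> HIT, frames=[6,5,1,2] (faults so far: 6)
  step 12: ref 1 -> HIT, frames=[6,5,1,2] (faults so far: 6)
  step 13: ref 5 -> HIT, frames=[6,5,1,2] (faults so far: 6)
  step 14: ref 6 -> HIT, frames=[6,5,1,2] (faults so far: 6)
  step 15: ref 2 -> HIT, frames=[6,5,1,2] (faults so far: 6)
  FIFO total faults: 6
--- LRU ---
  step 0: ref 4 -> FAULT, frames=[4,-,-,-] (faults so far: 1)
  step 1: ref 3 -> FAULT, frames=[4,3,-,-] (faults so far: 2)
  step 2: ref 3 -> HIT, frames=[4,3,-,-] (faults so far: 2)
  step 3: ref 4 -> HIT, frames=[4,3,-,-] (faults so far: 2)
  step 4: ref 1 -> FAULT, frames=[4,3,1,-] (faults so far: 3)
  step 5: ref 2 -> FAULT, frames=[4,3,1,2] (faults so far: 4)
  step 6: ref 3 -> HIT, frames=[4,3,1,2] (faults so far: 4)
  step 7: ref 6 -> FAULT, evict 4, frames=[6,3,1,2] (faults so far: 5)
  step 8: ref 6 -> HIT, frames=[6,3,1,2] (faults so far: 5)
  step 9: ref 5 -> FAULT, evict 1, frames=[6,3,5,2] (faults so far: 6)
  step 10: ref 1 -> FAULT, evict 2, frames=[6,3,5,1] (faults so far: 7)
  step 11: ref 1 -> HIT, frames=[6,3,5,1] (faults so far: 7)
  step 12: ref 1 -> HIT, frames=[6,3,5,1] (faults so far: 7)
  step 13: ref 5 -> HIT, frames=[6,3,5,1] (faults so far: 7)
  step 14: ref 6 -> HIT, frames=[6,3,5,1] (faults so far: 7)
  step 15: ref 2 -> FAULT, evict 3, frames=[6,2,5,1] (faults so far: 8)
  LRU total faults: 8
--- Optimal ---
  step 0: ref 4 -> FAULT, frames=[4,-,-,-] (faults so far: 1)
  step 1: ref 3 -> FAULT, frames=[4,3,-,-] (faults so far: 2)
  step 2: ref 3 -> HIT, frames=[4,3,-,-] (faults so far: 2)
  step 3: ref 4 -> HIT, frames=[4,3,-,-] (faults so far: 2)
  step 4: ref 1 -> FAULT, frames=[4,3,1,-] (faults so far: 3)
  step 5: ref 2 -> FAULT, frames=[4,3,1,2] (faults so far: 4)
  step 6: ref 3 -> HIT, frames=[4,3,1,2] (faults so far: 4)
  step 7: ref 6 -> FAULT, evict 3, frames=[4,6,1,2] (faults so far: 5)
  step 8: ref 6 -> HIT, frames=[4,6,1,2] (faults so far: 5)
  step 9: ref 5 -> FAULT, evict 4, frames=[5,6,1,2] (faults so far: 6)
  step 10: ref 1 -> HIT, frames=[5,6,1,2] (faults so far: 6)
  step 11: ref 1 -> HIT, frames=[5,6,1,2] (faults so far: 6)
  step 12: ref 1 -> HIT, frames=[5,6,1,2] (faults so far: 6)
  step 13: ref 5 -> HIT, frames=[5,6,1,2] (faults so far: 6)
  step 14: ref 6 -> HIT, frames=[5,6,1,2] (faults so far: 6)
  step 15: ref 2 -> HIT, frames=[5,6,1,2] (faults so far: 6)
  Optimal total faults: 6

Answer: 6 8 6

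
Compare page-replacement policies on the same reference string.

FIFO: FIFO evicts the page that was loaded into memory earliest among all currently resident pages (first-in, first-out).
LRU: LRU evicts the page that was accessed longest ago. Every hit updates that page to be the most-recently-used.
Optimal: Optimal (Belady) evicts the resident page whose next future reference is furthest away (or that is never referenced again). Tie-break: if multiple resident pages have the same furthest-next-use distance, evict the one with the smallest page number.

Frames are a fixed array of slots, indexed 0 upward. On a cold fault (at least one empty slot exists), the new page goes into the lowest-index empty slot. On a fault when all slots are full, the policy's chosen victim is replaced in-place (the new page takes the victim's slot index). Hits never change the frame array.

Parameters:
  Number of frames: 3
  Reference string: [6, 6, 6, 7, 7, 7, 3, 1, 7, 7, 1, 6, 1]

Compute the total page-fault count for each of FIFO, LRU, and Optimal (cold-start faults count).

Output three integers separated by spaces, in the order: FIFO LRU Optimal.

Answer: 5 5 4

Derivation:
--- FIFO ---
  step 0: ref 6 -> FAULT, frames=[6,-,-] (faults so far: 1)
  step 1: ref 6 -> HIT, frames=[6,-,-] (faults so far: 1)
  step 2: ref 6 -> HIT, frames=[6,-,-] (faults so far: 1)
  step 3: ref 7 -> FAULT, frames=[6,7,-] (faults so far: 2)
  step 4: ref 7 -> HIT, frames=[6,7,-] (faults so far: 2)
  step 5: ref 7 -> HIT, frames=[6,7,-] (faults so far: 2)
  step 6: ref 3 -> FAULT, frames=[6,7,3] (faults so far: 3)
  step 7: ref 1 -> FAULT, evict 6, frames=[1,7,3] (faults so far: 4)
  step 8: ref 7 -> HIT, frames=[1,7,3] (faults so far: 4)
  step 9: ref 7 -> HIT, frames=[1,7,3] (faults so far: 4)
  step 10: ref 1 -> HIT, frames=[1,7,3] (faults so far: 4)
  step 11: ref 6 -> FAULT, evict 7, frames=[1,6,3] (faults so far: 5)
  step 12: ref 1 -> HIT, frames=[1,6,3] (faults so far: 5)
  FIFO total faults: 5
--- LRU ---
  step 0: ref 6 -> FAULT, frames=[6,-,-] (faults so far: 1)
  step 1: ref 6 -> HIT, frames=[6,-,-] (faults so far: 1)
  step 2: ref 6 -> HIT, frames=[6,-,-] (faults so far: 1)
  step 3: ref 7 -> FAULT, frames=[6,7,-] (faults so far: 2)
  step 4: ref 7 -> HIT, frames=[6,7,-] (faults so far: 2)
  step 5: ref 7 -> HIT, frames=[6,7,-] (faults so far: 2)
  step 6: ref 3 -> FAULT, frames=[6,7,3] (faults so far: 3)
  step 7: ref 1 -> FAULT, evict 6, frames=[1,7,3] (faults so far: 4)
  step 8: ref 7 -> HIT, frames=[1,7,3] (faults so far: 4)
  step 9: ref 7 -> HIT, frames=[1,7,3] (faults so far: 4)
  step 10: ref 1 -> HIT, frames=[1,7,3] (faults so far: 4)
  step 11: ref 6 -> FAULT, evict 3, frames=[1,7,6] (faults so far: 5)
  step 12: ref 1 -> HIT, frames=[1,7,6] (faults so far: 5)
  LRU total faults: 5
--- Optimal ---
  step 0: ref 6 -> FAULT, frames=[6,-,-] (faults so far: 1)
  step 1: ref 6 -> HIT, frames=[6,-,-] (faults so far: 1)
  step 2: ref 6 -> HIT, frames=[6,-,-] (faults so far: 1)
  step 3: ref 7 -> FAULT, frames=[6,7,-] (faults so far: 2)
  step 4: ref 7 -> HIT, frames=[6,7,-] (faults so far: 2)
  step 5: ref 7 -> HIT, frames=[6,7,-] (faults so far: 2)
  step 6: ref 3 -> FAULT, frames=[6,7,3] (faults so far: 3)
  step 7: ref 1 -> FAULT, evict 3, frames=[6,7,1] (faults so far: 4)
  step 8: ref 7 -> HIT, frames=[6,7,1] (faults so far: 4)
  step 9: ref 7 -> HIT, frames=[6,7,1] (faults so far: 4)
  step 10: ref 1 -> HIT, frames=[6,7,1] (faults so far: 4)
  step 11: ref 6 -> HIT, frames=[6,7,1] (faults so far: 4)
  step 12: ref 1 -> HIT, frames=[6,7,1] (faults so far: 4)
  Optimal total faults: 4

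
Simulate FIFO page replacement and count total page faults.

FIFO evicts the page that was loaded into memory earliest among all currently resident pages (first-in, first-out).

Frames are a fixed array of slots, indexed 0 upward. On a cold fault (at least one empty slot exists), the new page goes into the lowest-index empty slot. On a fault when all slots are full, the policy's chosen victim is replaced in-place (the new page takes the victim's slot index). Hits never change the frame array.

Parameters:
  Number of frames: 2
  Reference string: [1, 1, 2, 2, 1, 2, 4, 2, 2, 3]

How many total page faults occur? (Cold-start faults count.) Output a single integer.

Step 0: ref 1 → FAULT, frames=[1,-]
Step 1: ref 1 → HIT, frames=[1,-]
Step 2: ref 2 → FAULT, frames=[1,2]
Step 3: ref 2 → HIT, frames=[1,2]
Step 4: ref 1 → HIT, frames=[1,2]
Step 5: ref 2 → HIT, frames=[1,2]
Step 6: ref 4 → FAULT (evict 1), frames=[4,2]
Step 7: ref 2 → HIT, frames=[4,2]
Step 8: ref 2 → HIT, frames=[4,2]
Step 9: ref 3 → FAULT (evict 2), frames=[4,3]
Total faults: 4

Answer: 4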